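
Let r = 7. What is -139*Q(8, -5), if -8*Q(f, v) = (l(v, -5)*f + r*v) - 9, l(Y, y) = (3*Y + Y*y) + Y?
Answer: -139/2 ≈ -69.500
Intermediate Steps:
l(Y, y) = 4*Y + Y*y
Q(f, v) = 9/8 - 7*v/8 + f*v/8 (Q(f, v) = -(((v*(4 - 5))*f + 7*v) - 9)/8 = -(((v*(-1))*f + 7*v) - 9)/8 = -(((-v)*f + 7*v) - 9)/8 = -((-f*v + 7*v) - 9)/8 = -((7*v - f*v) - 9)/8 = -(-9 + 7*v - f*v)/8 = 9/8 - 7*v/8 + f*v/8)
-139*Q(8, -5) = -139*(9/8 - 7/8*(-5) + (1/8)*8*(-5)) = -139*(9/8 + 35/8 - 5) = -139*1/2 = -139/2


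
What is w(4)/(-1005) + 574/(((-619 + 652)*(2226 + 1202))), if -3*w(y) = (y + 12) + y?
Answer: 133103/11368962 ≈ 0.011708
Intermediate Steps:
w(y) = -4 - 2*y/3 (w(y) = -((y + 12) + y)/3 = -((12 + y) + y)/3 = -(12 + 2*y)/3 = -4 - 2*y/3)
w(4)/(-1005) + 574/(((-619 + 652)*(2226 + 1202))) = (-4 - 2/3*4)/(-1005) + 574/(((-619 + 652)*(2226 + 1202))) = (-4 - 8/3)*(-1/1005) + 574/((33*3428)) = -20/3*(-1/1005) + 574/113124 = 4/603 + 574*(1/113124) = 4/603 + 287/56562 = 133103/11368962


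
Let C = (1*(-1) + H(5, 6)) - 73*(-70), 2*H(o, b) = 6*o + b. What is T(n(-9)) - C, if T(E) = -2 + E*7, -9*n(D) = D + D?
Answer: -5115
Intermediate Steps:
H(o, b) = b/2 + 3*o (H(o, b) = (6*o + b)/2 = (b + 6*o)/2 = b/2 + 3*o)
n(D) = -2*D/9 (n(D) = -(D + D)/9 = -2*D/9)
T(E) = -2 + 7*E
C = 5127 (C = (1*(-1) + ((½)*6 + 3*5)) - 73*(-70) = (-1 + (3 + 15)) + 5110 = (-1 + 18) + 5110 = 17 + 5110 = 5127)
T(n(-9)) - C = (-2 + 7*(-2/9*(-9))) - 1*5127 = (-2 + 7*2) - 5127 = (-2 + 14) - 5127 = 12 - 5127 = -5115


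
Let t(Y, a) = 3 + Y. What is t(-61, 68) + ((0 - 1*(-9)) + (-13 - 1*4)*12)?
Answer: -253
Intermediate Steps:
t(-61, 68) + ((0 - 1*(-9)) + (-13 - 1*4)*12) = (3 - 61) + ((0 - 1*(-9)) + (-13 - 1*4)*12) = -58 + ((0 + 9) + (-13 - 4)*12) = -58 + (9 - 17*12) = -58 + (9 - 204) = -58 - 195 = -253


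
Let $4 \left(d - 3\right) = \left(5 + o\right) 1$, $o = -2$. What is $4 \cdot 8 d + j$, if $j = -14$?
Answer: $106$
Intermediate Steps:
$d = \frac{15}{4}$ ($d = 3 + \frac{\left(5 - 2\right) 1}{4} = 3 + \frac{3 \cdot 1}{4} = 3 + \frac{1}{4} \cdot 3 = 3 + \frac{3}{4} = \frac{15}{4} \approx 3.75$)
$4 \cdot 8 d + j = 4 \cdot 8 \cdot \frac{15}{4} - 14 = 32 \cdot \frac{15}{4} - 14 = 120 - 14 = 106$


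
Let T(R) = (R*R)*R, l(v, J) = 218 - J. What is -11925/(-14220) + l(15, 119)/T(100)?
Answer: 66257821/79000000 ≈ 0.83871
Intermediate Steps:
T(R) = R³ (T(R) = R²*R = R³)
-11925/(-14220) + l(15, 119)/T(100) = -11925/(-14220) + (218 - 1*119)/(100³) = -11925*(-1/14220) + (218 - 119)/1000000 = 265/316 + 99*(1/1000000) = 265/316 + 99/1000000 = 66257821/79000000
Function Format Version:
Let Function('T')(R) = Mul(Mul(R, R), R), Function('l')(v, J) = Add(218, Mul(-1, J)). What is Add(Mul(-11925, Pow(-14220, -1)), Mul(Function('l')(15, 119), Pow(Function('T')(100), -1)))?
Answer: Rational(66257821, 79000000) ≈ 0.83871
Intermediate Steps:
Function('T')(R) = Pow(R, 3) (Function('T')(R) = Mul(Pow(R, 2), R) = Pow(R, 3))
Add(Mul(-11925, Pow(-14220, -1)), Mul(Function('l')(15, 119), Pow(Function('T')(100), -1))) = Add(Mul(-11925, Pow(-14220, -1)), Mul(Add(218, Mul(-1, 119)), Pow(Pow(100, 3), -1))) = Add(Mul(-11925, Rational(-1, 14220)), Mul(Add(218, -119), Pow(1000000, -1))) = Add(Rational(265, 316), Mul(99, Rational(1, 1000000))) = Add(Rational(265, 316), Rational(99, 1000000)) = Rational(66257821, 79000000)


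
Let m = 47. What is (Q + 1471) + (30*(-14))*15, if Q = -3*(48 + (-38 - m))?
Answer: -4718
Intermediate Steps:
Q = 111 (Q = -3*(48 + (-38 - 1*47)) = -3*(48 + (-38 - 47)) = -3*(48 - 85) = -3*(-37) = 111)
(Q + 1471) + (30*(-14))*15 = (111 + 1471) + (30*(-14))*15 = 1582 - 420*15 = 1582 - 6300 = -4718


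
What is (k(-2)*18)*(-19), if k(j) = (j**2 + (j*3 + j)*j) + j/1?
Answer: -6156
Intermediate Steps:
k(j) = j + 5*j**2 (k(j) = (j**2 + (3*j + j)*j) + j*1 = (j**2 + (4*j)*j) + j = (j**2 + 4*j**2) + j = 5*j**2 + j = j + 5*j**2)
(k(-2)*18)*(-19) = (-2*(1 + 5*(-2))*18)*(-19) = (-2*(1 - 10)*18)*(-19) = (-2*(-9)*18)*(-19) = (18*18)*(-19) = 324*(-19) = -6156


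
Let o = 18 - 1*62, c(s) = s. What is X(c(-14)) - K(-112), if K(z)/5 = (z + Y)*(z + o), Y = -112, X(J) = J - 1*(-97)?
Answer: -174637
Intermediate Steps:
X(J) = 97 + J (X(J) = J + 97 = 97 + J)
o = -44 (o = 18 - 62 = -44)
K(z) = 5*(-112 + z)*(-44 + z) (K(z) = 5*((z - 112)*(z - 44)) = 5*((-112 + z)*(-44 + z)) = 5*(-112 + z)*(-44 + z))
X(c(-14)) - K(-112) = (97 - 14) - (24640 - 780*(-112) + 5*(-112)**2) = 83 - (24640 + 87360 + 5*12544) = 83 - (24640 + 87360 + 62720) = 83 - 1*174720 = 83 - 174720 = -174637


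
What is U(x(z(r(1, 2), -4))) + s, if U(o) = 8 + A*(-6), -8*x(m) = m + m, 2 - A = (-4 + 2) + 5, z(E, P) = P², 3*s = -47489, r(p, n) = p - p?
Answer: -47447/3 ≈ -15816.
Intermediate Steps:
r(p, n) = 0
s = -47489/3 (s = (⅓)*(-47489) = -47489/3 ≈ -15830.)
A = -1 (A = 2 - ((-4 + 2) + 5) = 2 - (-2 + 5) = 2 - 1*3 = 2 - 3 = -1)
x(m) = -m/4 (x(m) = -(m + m)/8 = -m/4)
U(o) = 14 (U(o) = 8 - 1*(-6) = 8 + 6 = 14)
U(x(z(r(1, 2), -4))) + s = 14 - 47489/3 = -47447/3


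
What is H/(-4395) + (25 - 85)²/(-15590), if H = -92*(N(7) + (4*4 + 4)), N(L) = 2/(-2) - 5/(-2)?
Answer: 1501502/6851805 ≈ 0.21914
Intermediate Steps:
N(L) = 3/2 (N(L) = 2*(-½) - 5*(-½) = -1 + 5/2 = 3/2)
H = -1978 (H = -92*(3/2 + (4*4 + 4)) = -92*(3/2 + (16 + 4)) = -92*(3/2 + 20) = -92*43/2 = -1978)
H/(-4395) + (25 - 85)²/(-15590) = -1978/(-4395) + (25 - 85)²/(-15590) = -1978*(-1/4395) + (-60)²*(-1/15590) = 1978/4395 + 3600*(-1/15590) = 1978/4395 - 360/1559 = 1501502/6851805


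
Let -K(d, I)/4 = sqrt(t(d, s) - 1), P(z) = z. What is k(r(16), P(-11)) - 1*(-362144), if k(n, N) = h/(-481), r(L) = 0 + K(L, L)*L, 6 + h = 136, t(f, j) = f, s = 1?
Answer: 13399318/37 ≈ 3.6214e+5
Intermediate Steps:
h = 130 (h = -6 + 136 = 130)
K(d, I) = -4*sqrt(-1 + d) (K(d, I) = -4*sqrt(d - 1) = -4*sqrt(-1 + d))
r(L) = -4*L*sqrt(-1 + L) (r(L) = 0 + (-4*sqrt(-1 + L))*L = 0 - 4*L*sqrt(-1 + L) = -4*L*sqrt(-1 + L))
k(n, N) = -10/37 (k(n, N) = 130/(-481) = 130*(-1/481) = -10/37)
k(r(16), P(-11)) - 1*(-362144) = -10/37 - 1*(-362144) = -10/37 + 362144 = 13399318/37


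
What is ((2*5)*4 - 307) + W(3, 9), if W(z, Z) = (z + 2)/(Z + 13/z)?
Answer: -2133/8 ≈ -266.63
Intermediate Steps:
W(z, Z) = (2 + z)/(Z + 13/z)
((2*5)*4 - 307) + W(3, 9) = ((2*5)*4 - 307) + 3*(2 + 3)/(13 + 9*3) = (10*4 - 307) + 3*5/(13 + 27) = (40 - 307) + 3*5/40 = -267 + 3*(1/40)*5 = -267 + 3/8 = -2133/8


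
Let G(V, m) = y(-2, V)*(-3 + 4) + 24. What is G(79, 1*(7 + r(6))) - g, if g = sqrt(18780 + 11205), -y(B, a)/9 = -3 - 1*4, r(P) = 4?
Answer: 87 - sqrt(29985) ≈ -86.162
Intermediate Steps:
y(B, a) = 63 (y(B, a) = -9*(-3 - 1*4) = -9*(-3 - 4) = -9*(-7) = 63)
g = sqrt(29985) ≈ 173.16
G(V, m) = 87 (G(V, m) = 63*(-3 + 4) + 24 = 63*1 + 24 = 63 + 24 = 87)
G(79, 1*(7 + r(6))) - g = 87 - sqrt(29985)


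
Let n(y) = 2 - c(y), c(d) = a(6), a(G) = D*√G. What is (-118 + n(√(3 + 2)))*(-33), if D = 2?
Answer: 3828 + 66*√6 ≈ 3989.7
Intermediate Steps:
a(G) = 2*√G
c(d) = 2*√6
n(y) = 2 - 2*√6
(-118 + n(√(3 + 2)))*(-33) = (-118 + (2 - 2*√6))*(-33) = (-116 - 2*√6)*(-33) = 3828 + 66*√6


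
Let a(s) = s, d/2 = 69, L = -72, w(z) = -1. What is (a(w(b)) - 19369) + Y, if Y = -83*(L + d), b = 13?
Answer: -24848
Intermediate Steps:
d = 138 (d = 2*69 = 138)
Y = -5478 (Y = -83*(-72 + 138) = -83*66 = -5478)
(a(w(b)) - 19369) + Y = (-1 - 19369) - 5478 = -19370 - 5478 = -24848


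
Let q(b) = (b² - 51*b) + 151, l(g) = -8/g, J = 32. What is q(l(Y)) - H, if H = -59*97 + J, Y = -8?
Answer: 5792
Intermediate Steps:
q(b) = 151 + b² - 51*b
H = -5691 (H = -59*97 + 32 = -5723 + 32 = -5691)
q(l(Y)) - H = (151 + (-8/(-8))² - (-408)/(-8)) - 1*(-5691) = (151 + (-8*(-⅛))² - (-408)*(-1)/8) + 5691 = (151 + 1² - 51*1) + 5691 = (151 + 1 - 51) + 5691 = 101 + 5691 = 5792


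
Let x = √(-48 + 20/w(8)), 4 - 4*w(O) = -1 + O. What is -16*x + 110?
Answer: 110 - 64*I*√42/3 ≈ 110.0 - 138.26*I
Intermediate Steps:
w(O) = 5/4 - O/4 (w(O) = 1 - (-1 + O)/4 = 1 + (¼ - O/4) = 5/4 - O/4)
x = 4*I*√42/3 (x = √(-48 + 20/(5/4 - ¼*8)) = √(-48 + 20/(5/4 - 2)) = √(-48 + 20/(-¾)) = √(-48 + 20*(-4/3)) = √(-48 - 80/3) = √(-224/3) = 4*I*√42/3 ≈ 8.641*I)
-16*x + 110 = -64*I*√42/3 + 110 = 110 - 64*I*√42/3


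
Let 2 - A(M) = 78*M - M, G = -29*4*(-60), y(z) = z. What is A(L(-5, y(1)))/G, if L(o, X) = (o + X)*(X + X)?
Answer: 103/1160 ≈ 0.088793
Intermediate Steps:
L(o, X) = 2*X*(X + o) (L(o, X) = (X + o)*(2*X) = 2*X*(X + o))
G = 6960 (G = -116*(-60) = 6960)
A(M) = 2 - 77*M (A(M) = 2 - (78*M - M) = 2 - 77*M)
A(L(-5, y(1)))/G = (2 - 154*(1 - 5))/6960 = (2 - 154*(-4))*(1/6960) = (2 - 77*(-8))*(1/6960) = (2 + 616)*(1/6960) = 618*(1/6960) = 103/1160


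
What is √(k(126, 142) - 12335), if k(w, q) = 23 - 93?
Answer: I*√12405 ≈ 111.38*I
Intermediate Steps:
k(w, q) = -70
√(k(126, 142) - 12335) = √(-70 - 12335) = √(-12405) = I*√12405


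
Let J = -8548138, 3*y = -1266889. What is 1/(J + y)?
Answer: -3/26911303 ≈ -1.1148e-7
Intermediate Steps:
y = -1266889/3 (y = (⅓)*(-1266889) = -1266889/3 ≈ -4.2230e+5)
1/(J + y) = 1/(-8548138 - 1266889/3) = 1/(-26911303/3) = -3/26911303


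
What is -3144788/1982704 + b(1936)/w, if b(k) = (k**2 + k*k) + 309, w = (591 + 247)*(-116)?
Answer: -948065066913/12045918152 ≈ -78.704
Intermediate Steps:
w = -97208 (w = 838*(-116) = -97208)
b(k) = 309 + 2*k**2 (b(k) = (k**2 + k**2) + 309 = 2*k**2 + 309 = 309 + 2*k**2)
-3144788/1982704 + b(1936)/w = -3144788/1982704 + (309 + 2*1936**2)/(-97208) = -3144788*1/1982704 + (309 + 2*3748096)*(-1/97208) = -786197/495676 + (309 + 7496192)*(-1/97208) = -786197/495676 + 7496501*(-1/97208) = -786197/495676 - 7496501/97208 = -948065066913/12045918152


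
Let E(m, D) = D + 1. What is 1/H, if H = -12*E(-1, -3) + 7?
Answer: 1/31 ≈ 0.032258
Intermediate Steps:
E(m, D) = 1 + D
H = 31 (H = -12*(1 - 3) + 7 = -12*(-2) + 7 = 24 + 7 = 31)
1/H = 1/31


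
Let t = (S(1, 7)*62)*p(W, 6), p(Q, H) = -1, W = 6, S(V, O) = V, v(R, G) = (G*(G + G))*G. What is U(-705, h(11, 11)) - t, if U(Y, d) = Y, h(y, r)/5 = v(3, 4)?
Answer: -643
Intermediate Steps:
v(R, G) = 2*G³ (v(R, G) = (G*(2*G))*G = (2*G²)*G = 2*G³)
h(y, r) = 640 (h(y, r) = 5*(2*4³) = 5*(2*64) = 5*128 = 640)
t = -62 (t = (1*62)*(-1) = 62*(-1) = -62)
U(-705, h(11, 11)) - t = -705 - 1*(-62) = -705 + 62 = -643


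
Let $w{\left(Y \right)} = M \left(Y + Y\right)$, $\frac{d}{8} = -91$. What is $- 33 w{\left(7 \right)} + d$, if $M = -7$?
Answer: $2506$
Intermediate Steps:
$d = -728$ ($d = 8 \left(-91\right) = -728$)
$w{\left(Y \right)} = - 14 Y$ ($w{\left(Y \right)} = - 7 \left(Y + Y\right) = - 7 \cdot 2 Y = - 14 Y$)
$- 33 w{\left(7 \right)} + d = - 33 \left(\left(-14\right) 7\right) - 728 = \left(-33\right) \left(-98\right) - 728 = 3234 - 728 = 2506$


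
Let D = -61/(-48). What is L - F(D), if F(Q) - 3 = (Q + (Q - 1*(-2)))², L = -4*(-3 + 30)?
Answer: -75817/576 ≈ -131.63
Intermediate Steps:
D = 61/48 (D = -61*(-1/48) = 61/48 ≈ 1.2708)
L = -108 (L = -4*27 = -108)
F(Q) = 3 + (2 + 2*Q)² (F(Q) = 3 + (Q + (Q - 1*(-2)))² = 3 + (Q + (Q + 2))² = 3 + (Q + (2 + Q))² = 3 + (2 + 2*Q)²)
L - F(D) = -108 - (3 + 4*(1 + 61/48)²) = -108 - (3 + 4*(109/48)²) = -108 - (3 + 4*(11881/2304)) = -108 - (3 + 11881/576) = -108 - 1*13609/576 = -108 - 13609/576 = -75817/576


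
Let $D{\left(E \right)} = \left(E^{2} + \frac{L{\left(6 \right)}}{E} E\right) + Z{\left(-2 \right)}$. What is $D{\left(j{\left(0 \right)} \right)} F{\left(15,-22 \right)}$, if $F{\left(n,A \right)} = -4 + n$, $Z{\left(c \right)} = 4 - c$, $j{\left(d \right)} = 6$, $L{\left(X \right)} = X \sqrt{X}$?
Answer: $462 + 66 \sqrt{6} \approx 623.67$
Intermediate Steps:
$L{\left(X \right)} = X^{\frac{3}{2}}$
$D{\left(E \right)} = 6 + E^{2} + 6 \sqrt{6}$ ($D{\left(E \right)} = \left(E^{2} + \frac{6^{\frac{3}{2}}}{E} E\right) + \left(4 - -2\right) = \left(E^{2} + \frac{6 \sqrt{6}}{E} E\right) + \left(4 + 2\right) = \left(E^{2} + \frac{6 \sqrt{6}}{E} E\right) + 6 = \left(E^{2} + 6 \sqrt{6}\right) + 6 = 6 + E^{2} + 6 \sqrt{6}$)
$D{\left(j{\left(0 \right)} \right)} F{\left(15,-22 \right)} = \left(6 + 6^{2} + 6 \sqrt{6}\right) \left(-4 + 15\right) = \left(6 + 36 + 6 \sqrt{6}\right) 11 = \left(42 + 6 \sqrt{6}\right) 11 = 462 + 66 \sqrt{6}$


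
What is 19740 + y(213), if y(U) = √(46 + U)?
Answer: 19740 + √259 ≈ 19756.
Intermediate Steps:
19740 + y(213) = 19740 + √(46 + 213) = 19740 + √259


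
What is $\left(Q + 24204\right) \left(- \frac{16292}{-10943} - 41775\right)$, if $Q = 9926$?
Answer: $- \frac{15601762701290}{10943} \approx -1.4257 \cdot 10^{9}$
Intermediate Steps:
$\left(Q + 24204\right) \left(- \frac{16292}{-10943} - 41775\right) = \left(9926 + 24204\right) \left(- \frac{16292}{-10943} - 41775\right) = 34130 \left(\left(-16292\right) \left(- \frac{1}{10943}\right) - 41775\right) = 34130 \left(\frac{16292}{10943} - 41775\right) = 34130 \left(- \frac{457127533}{10943}\right) = - \frac{15601762701290}{10943}$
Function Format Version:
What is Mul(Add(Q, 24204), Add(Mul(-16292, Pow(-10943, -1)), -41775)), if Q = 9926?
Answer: Rational(-15601762701290, 10943) ≈ -1.4257e+9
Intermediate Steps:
Mul(Add(Q, 24204), Add(Mul(-16292, Pow(-10943, -1)), -41775)) = Mul(Add(9926, 24204), Add(Mul(-16292, Pow(-10943, -1)), -41775)) = Mul(34130, Add(Mul(-16292, Rational(-1, 10943)), -41775)) = Mul(34130, Add(Rational(16292, 10943), -41775)) = Mul(34130, Rational(-457127533, 10943)) = Rational(-15601762701290, 10943)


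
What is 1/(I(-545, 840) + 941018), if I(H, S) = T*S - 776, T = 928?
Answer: 1/1719762 ≈ 5.8148e-7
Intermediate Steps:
I(H, S) = -776 + 928*S (I(H, S) = 928*S - 776 = -776 + 928*S)
1/(I(-545, 840) + 941018) = 1/((-776 + 928*840) + 941018) = 1/((-776 + 779520) + 941018) = 1/(778744 + 941018) = 1/1719762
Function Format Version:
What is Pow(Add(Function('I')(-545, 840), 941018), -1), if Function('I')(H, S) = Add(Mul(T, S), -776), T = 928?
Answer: Rational(1, 1719762) ≈ 5.8148e-7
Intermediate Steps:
Function('I')(H, S) = Add(-776, Mul(928, S)) (Function('I')(H, S) = Add(Mul(928, S), -776) = Add(-776, Mul(928, S)))
Pow(Add(Function('I')(-545, 840), 941018), -1) = Pow(Add(Add(-776, Mul(928, 840)), 941018), -1) = Pow(Add(Add(-776, 779520), 941018), -1) = Pow(Add(778744, 941018), -1) = Pow(1719762, -1) = Rational(1, 1719762)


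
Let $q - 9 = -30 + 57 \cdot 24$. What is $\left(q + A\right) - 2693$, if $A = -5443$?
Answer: $-6789$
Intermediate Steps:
$q = 1347$ ($q = 9 + \left(-30 + 57 \cdot 24\right) = 9 + \left(-30 + 1368\right) = 9 + 1338 = 1347$)
$\left(q + A\right) - 2693 = \left(1347 - 5443\right) - 2693 = -4096 - 2693 = -6789$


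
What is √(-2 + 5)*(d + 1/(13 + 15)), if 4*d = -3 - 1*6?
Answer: -31*√3/14 ≈ -3.8353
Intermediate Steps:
d = -9/4 (d = (-3 - 1*6)/4 = (-3 - 6)/4 = (¼)*(-9) = -9/4 ≈ -2.2500)
√(-2 + 5)*(d + 1/(13 + 15)) = √(-2 + 5)*(-9/4 + 1/(13 + 15)) = √3*(-9/4 + 1/28) = √3*(-31/14) = -31*√3/14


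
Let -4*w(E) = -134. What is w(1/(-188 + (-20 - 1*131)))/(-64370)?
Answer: -67/128740 ≈ -0.00052043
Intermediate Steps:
w(E) = 67/2 (w(E) = -¼*(-134) = 67/2)
w(1/(-188 + (-20 - 1*131)))/(-64370) = (67/2)/(-64370) = (67/2)*(-1/64370) = -67/128740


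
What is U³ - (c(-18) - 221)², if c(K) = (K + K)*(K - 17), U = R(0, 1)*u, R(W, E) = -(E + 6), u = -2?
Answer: -1076777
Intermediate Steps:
R(W, E) = -6 - E (R(W, E) = -(6 + E) = -6 - E)
U = 14 (U = (-6 - 1*1)*(-2) = (-6 - 1)*(-2) = -7*(-2) = 14)
c(K) = 2*K*(-17 + K) (c(K) = (2*K)*(-17 + K) = 2*K*(-17 + K))
U³ - (c(-18) - 221)² = 14³ - (2*(-18)*(-17 - 18) - 221)² = 2744 - (2*(-18)*(-35) - 221)² = 2744 - (1260 - 221)² = 2744 - 1*1039² = 2744 - 1*1079521 = 2744 - 1079521 = -1076777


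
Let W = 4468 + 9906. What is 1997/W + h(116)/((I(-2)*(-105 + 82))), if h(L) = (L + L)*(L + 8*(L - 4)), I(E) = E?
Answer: 73366893/14374 ≈ 5104.1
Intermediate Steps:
W = 14374
h(L) = 2*L*(-32 + 9*L) (h(L) = (2*L)*(L + 8*(-4 + L)) = (2*L)*(L + (-32 + 8*L)) = (2*L)*(-32 + 9*L) = 2*L*(-32 + 9*L))
1997/W + h(116)/((I(-2)*(-105 + 82))) = 1997/14374 + (2*116*(-32 + 9*116))/((-2*(-105 + 82))) = 1997*(1/14374) + (2*116*(-32 + 1044))/((-2*(-23))) = 1997/14374 + (2*116*1012)/46 = 1997/14374 + 234784*(1/46) = 1997/14374 + 5104 = 73366893/14374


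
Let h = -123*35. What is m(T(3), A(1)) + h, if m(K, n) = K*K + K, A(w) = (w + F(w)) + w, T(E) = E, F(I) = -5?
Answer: -4293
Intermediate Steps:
A(w) = -5 + 2*w (A(w) = (w - 5) + w = (-5 + w) + w = -5 + 2*w)
m(K, n) = K + K² (m(K, n) = K² + K = K + K²)
h = -4305
m(T(3), A(1)) + h = 3*(1 + 3) - 4305 = 3*4 - 4305 = 12 - 4305 = -4293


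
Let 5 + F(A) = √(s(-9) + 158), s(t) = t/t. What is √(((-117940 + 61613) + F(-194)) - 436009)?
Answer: √(-492341 + √159) ≈ 701.66*I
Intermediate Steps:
s(t) = 1
F(A) = -5 + √159 (F(A) = -5 + √(1 + 158) = -5 + √159)
√(((-117940 + 61613) + F(-194)) - 436009) = √(((-117940 + 61613) + (-5 + √159)) - 436009) = √((-56327 + (-5 + √159)) - 436009) = √((-56332 + √159) - 436009) = √(-492341 + √159)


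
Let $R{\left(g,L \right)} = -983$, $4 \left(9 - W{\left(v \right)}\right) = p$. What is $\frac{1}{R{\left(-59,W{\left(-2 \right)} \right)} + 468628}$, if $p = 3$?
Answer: $\frac{1}{467645} \approx 2.1384 \cdot 10^{-6}$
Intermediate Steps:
$W{\left(v \right)} = \frac{33}{4}$ ($W{\left(v \right)} = 9 - \frac{3}{4} = \frac{33}{4}$)
$\frac{1}{R{\left(-59,W{\left(-2 \right)} \right)} + 468628} = \frac{1}{-983 + 468628} = \frac{1}{467645}$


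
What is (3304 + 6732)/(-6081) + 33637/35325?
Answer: -49991701/71603775 ≈ -0.69817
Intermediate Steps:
(3304 + 6732)/(-6081) + 33637/35325 = 10036*(-1/6081) + 33637*(1/35325) = -10036/6081 + 33637/35325 = -49991701/71603775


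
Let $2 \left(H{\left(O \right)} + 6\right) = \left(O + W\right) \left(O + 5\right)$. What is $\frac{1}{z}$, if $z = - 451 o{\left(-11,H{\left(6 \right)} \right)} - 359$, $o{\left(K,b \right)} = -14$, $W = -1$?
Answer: $\frac{1}{5955} \approx 0.00016793$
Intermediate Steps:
$H{\left(O \right)} = -6 + \frac{\left(-1 + O\right) \left(5 + O\right)}{2}$ ($H{\left(O \right)} = -6 + \frac{\left(O - 1\right) \left(O + 5\right)}{2} = -6 + \frac{\left(-1 + O\right) \left(5 + O\right)}{2}$)
$z = 5955$ ($z = \left(-451\right) \left(-14\right) - 359 = 6314 - 359 = 5955$)
$\frac{1}{z} = \frac{1}{5955}$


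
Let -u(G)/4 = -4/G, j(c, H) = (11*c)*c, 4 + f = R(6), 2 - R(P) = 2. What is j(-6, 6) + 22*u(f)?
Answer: 308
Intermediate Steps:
R(P) = 0 (R(P) = 2 - 1*2 = 2 - 2 = 0)
f = -4 (f = -4 + 0 = -4)
j(c, H) = 11*c²
u(G) = 16/G (u(G) = -(-16)/G = 16/G)
j(-6, 6) + 22*u(f) = 11*(-6)² + 22*(16/(-4)) = 11*36 + 22*(16*(-¼)) = 396 + 22*(-4) = 396 - 88 = 308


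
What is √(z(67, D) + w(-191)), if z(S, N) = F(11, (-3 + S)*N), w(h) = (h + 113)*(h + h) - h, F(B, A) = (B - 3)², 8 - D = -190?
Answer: 9*√371 ≈ 173.35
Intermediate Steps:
D = 198 (D = 8 - 1*(-190) = 8 + 190 = 198)
F(B, A) = (-3 + B)²
w(h) = -h + 2*h*(113 + h) (w(h) = (113 + h)*(2*h) - h = 2*h*(113 + h) - h = -h + 2*h*(113 + h))
z(S, N) = 64 (z(S, N) = (-3 + 11)² = 8² = 64)
√(z(67, D) + w(-191)) = √(64 - 191*(225 + 2*(-191))) = √(64 - 191*(225 - 382)) = √(64 - 191*(-157)) = √(64 + 29987) = √30051 = 9*√371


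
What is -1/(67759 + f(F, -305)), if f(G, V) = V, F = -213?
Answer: -1/67454 ≈ -1.4825e-5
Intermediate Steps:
-1/(67759 + f(F, -305)) = -1/(67759 - 305) = -1/67454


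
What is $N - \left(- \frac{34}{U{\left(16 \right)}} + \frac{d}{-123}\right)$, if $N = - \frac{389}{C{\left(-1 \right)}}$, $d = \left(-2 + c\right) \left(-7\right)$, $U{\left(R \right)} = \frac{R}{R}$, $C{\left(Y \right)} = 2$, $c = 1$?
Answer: $- \frac{39469}{246} \approx -160.44$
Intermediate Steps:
$U{\left(R \right)} = 1$
$d = 7$ ($d = \left(-2 + 1\right) \left(-7\right) = \left(-1\right) \left(-7\right) = 7$)
$N = - \frac{389}{2} \approx -194.5$
$N - \left(- \frac{34}{U{\left(16 \right)}} + \frac{d}{-123}\right) = - \frac{389}{2} - \left(- \frac{34}{1} + \frac{7}{-123}\right) = - \frac{389}{2} - \left(\left(-34\right) 1 + 7 \left(- \frac{1}{123}\right)\right) = - \frac{389}{2} - \left(-34 - \frac{7}{123}\right) = - \frac{389}{2} - - \frac{4189}{123} = - \frac{389}{2} + \frac{4189}{123} = - \frac{39469}{246}$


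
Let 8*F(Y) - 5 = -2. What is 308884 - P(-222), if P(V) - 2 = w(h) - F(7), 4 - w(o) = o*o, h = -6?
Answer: 2471315/8 ≈ 3.0891e+5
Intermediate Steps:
w(o) = 4 - o² (w(o) = 4 - o*o = 4 - o²)
F(Y) = 3/8 (F(Y) = 5/8 + (⅛)*(-2) = 5/8 - ¼ = 3/8)
P(V) = -243/8 (P(V) = 2 + ((4 - 1*(-6)²) - 1*3/8) = 2 + ((4 - 1*36) - 3/8) = 2 + ((4 - 36) - 3/8) = 2 + (-32 - 3/8) = 2 - 259/8 = -243/8)
308884 - P(-222) = 308884 - 1*(-243/8) = 308884 + 243/8 = 2471315/8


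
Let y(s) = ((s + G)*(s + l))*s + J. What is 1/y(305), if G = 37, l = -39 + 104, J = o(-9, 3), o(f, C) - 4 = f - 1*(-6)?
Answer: 1/38594701 ≈ 2.5910e-8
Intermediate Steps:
o(f, C) = 10 + f (o(f, C) = 4 + (f - 1*(-6)) = 4 + (f + 6) = 4 + (6 + f) = 10 + f)
J = 1 (J = 10 - 9 = 1)
l = 65
y(s) = 1 + s*(37 + s)*(65 + s) (y(s) = ((s + 37)*(s + 65))*s + 1 = ((37 + s)*(65 + s))*s + 1 = s*(37 + s)*(65 + s) + 1 = 1 + s*(37 + s)*(65 + s))
1/y(305) = 1/(1 + 305³ + 102*305² + 2405*305) = 1/(1 + 28372625 + 102*93025 + 733525) = 1/(1 + 28372625 + 9488550 + 733525) = 1/38594701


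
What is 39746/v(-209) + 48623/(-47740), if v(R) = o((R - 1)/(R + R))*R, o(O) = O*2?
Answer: -27252641/143220 ≈ -190.29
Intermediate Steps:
o(O) = 2*O
v(R) = -1 + R (v(R) = (2*((R - 1)/(R + R)))*R = (2*((-1 + R)/((2*R))))*R = (2*((-1 + R)*(1/(2*R))))*R = (2*((-1 + R)/(2*R)))*R = ((-1 + R)/R)*R = -1 + R)
39746/v(-209) + 48623/(-47740) = 39746/(-1 - 209) + 48623/(-47740) = 39746/(-210) + 48623*(-1/47740) = 39746*(-1/210) - 48623/47740 = -2839/15 - 48623/47740 = -27252641/143220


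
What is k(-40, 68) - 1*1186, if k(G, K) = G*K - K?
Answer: -3974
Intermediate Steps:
k(G, K) = -K + G*K
k(-40, 68) - 1*1186 = 68*(-1 - 40) - 1*1186 = 68*(-41) - 1186 = -2788 - 1186 = -3974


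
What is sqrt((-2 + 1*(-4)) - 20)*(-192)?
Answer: -192*I*sqrt(26) ≈ -979.01*I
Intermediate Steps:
sqrt((-2 + 1*(-4)) - 20)*(-192) = sqrt((-2 - 4) - 20)*(-192) = sqrt(-6 - 20)*(-192) = sqrt(-26)*(-192) = (I*sqrt(26))*(-192) = -192*I*sqrt(26)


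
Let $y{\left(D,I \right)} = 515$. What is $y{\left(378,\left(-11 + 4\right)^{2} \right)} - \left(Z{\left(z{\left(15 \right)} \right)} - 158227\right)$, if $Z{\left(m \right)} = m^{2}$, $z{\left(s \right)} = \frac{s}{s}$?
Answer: $158741$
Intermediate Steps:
$z{\left(s \right)} = 1$
$y{\left(378,\left(-11 + 4\right)^{2} \right)} - \left(Z{\left(z{\left(15 \right)} \right)} - 158227\right) = 515 - \left(1^{2} - 158227\right) = 515 - \left(1 - 158227\right) = 515 - -158226 = 515 + 158226 = 158741$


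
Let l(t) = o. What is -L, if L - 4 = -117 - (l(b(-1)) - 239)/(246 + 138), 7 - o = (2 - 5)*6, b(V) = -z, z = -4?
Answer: 21589/192 ≈ 112.44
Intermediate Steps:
b(V) = 4 (b(V) = -1*(-4) = 4)
o = 25 (o = 7 - (2 - 5)*6 = 7 - (-3)*6 = 7 - 1*(-18) = 7 + 18 = 25)
l(t) = 25
L = -21589/192 (L = 4 + (-117 - (25 - 239)/(246 + 138)) = 4 + (-117 - (-214)/384) = 4 + (-117 - 1*(-107/192)) = 4 + (-117 + 107/192) = 4 - 22357/192 = -21589/192 ≈ -112.44)
-L = -1*(-21589/192) = 21589/192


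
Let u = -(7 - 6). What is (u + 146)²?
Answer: 21025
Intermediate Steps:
u = -1 (u = -1*1 = -1)
(u + 146)² = (-1 + 146)² = 145² = 21025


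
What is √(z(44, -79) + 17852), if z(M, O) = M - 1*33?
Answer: √17863 ≈ 133.65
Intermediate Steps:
z(M, O) = -33 + M (z(M, O) = M - 33 = -33 + M)
√(z(44, -79) + 17852) = √((-33 + 44) + 17852) = √(11 + 17852) = √17863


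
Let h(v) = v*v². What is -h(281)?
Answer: -22188041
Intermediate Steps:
h(v) = v³
-h(281) = -1*281³ = -1*22188041 = -22188041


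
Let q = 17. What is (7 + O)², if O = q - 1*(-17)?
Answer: 1681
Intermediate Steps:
O = 34 (O = 17 - 1*(-17) = 17 + 17 = 34)
(7 + O)² = (7 + 34)² = 41² = 1681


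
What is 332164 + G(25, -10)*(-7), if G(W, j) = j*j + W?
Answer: 331289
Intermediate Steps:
G(W, j) = W + j² (G(W, j) = j² + W = W + j²)
332164 + G(25, -10)*(-7) = 332164 + (25 + (-10)²)*(-7) = 332164 + (25 + 100)*(-7) = 332164 + 125*(-7) = 332164 - 875 = 331289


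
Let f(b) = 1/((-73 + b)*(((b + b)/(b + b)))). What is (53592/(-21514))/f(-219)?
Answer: 7824432/10757 ≈ 727.38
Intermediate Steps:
f(b) = 1/(-73 + b) (f(b) = 1/((-73 + b)*(((2*b)/((2*b))))) = 1/((-73 + b)*(((2*b)*(1/(2*b))))) = 1/((-73 + b)*1) = 1/(-73 + b))
(53592/(-21514))/f(-219) = (53592/(-21514))/(1/(-73 - 219)) = (53592*(-1/21514))/(1/(-292)) = -26796/(10757*(-1/292)) = -26796/10757*(-292) = 7824432/10757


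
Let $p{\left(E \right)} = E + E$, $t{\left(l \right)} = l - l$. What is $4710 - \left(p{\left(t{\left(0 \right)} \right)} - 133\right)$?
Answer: $4843$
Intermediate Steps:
$t{\left(l \right)} = 0$
$p{\left(E \right)} = 2 E$
$4710 - \left(p{\left(t{\left(0 \right)} \right)} - 133\right) = 4710 - \left(2 \cdot 0 - 133\right) = 4710 - \left(0 - 133\right) = 4710 - -133 = 4710 + 133 = 4843$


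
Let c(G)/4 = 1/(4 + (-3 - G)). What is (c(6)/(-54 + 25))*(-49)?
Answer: -196/145 ≈ -1.3517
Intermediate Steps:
c(G) = 4/(1 - G) (c(G) = 4/(4 + (-3 - G)) = 4/(1 - G))
(c(6)/(-54 + 25))*(-49) = ((-4/(-1 + 6))/(-54 + 25))*(-49) = (-4/5/(-29))*(-49) = (-4*1/5*(-1/29))*(-49) = -4/5*(-1/29)*(-49) = (4/145)*(-49) = -196/145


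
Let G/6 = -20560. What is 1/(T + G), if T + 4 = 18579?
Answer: -1/104785 ≈ -9.5433e-6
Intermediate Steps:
G = -123360 (G = 6*(-20560) = -123360)
T = 18575 (T = -4 + 18579 = 18575)
1/(T + G) = 1/(18575 - 123360) = 1/(-104785) = -1/104785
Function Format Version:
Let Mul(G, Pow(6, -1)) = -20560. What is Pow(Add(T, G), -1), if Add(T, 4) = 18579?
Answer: Rational(-1, 104785) ≈ -9.5433e-6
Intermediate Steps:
G = -123360 (G = Mul(6, -20560) = -123360)
T = 18575 (T = Add(-4, 18579) = 18575)
Pow(Add(T, G), -1) = Pow(Add(18575, -123360), -1) = Pow(-104785, -1) = Rational(-1, 104785)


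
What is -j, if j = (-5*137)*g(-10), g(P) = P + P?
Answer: -13700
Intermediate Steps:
g(P) = 2*P
j = 13700 (j = (-5*137)*(2*(-10)) = -685*(-20) = 13700)
-j = -1*13700 = -13700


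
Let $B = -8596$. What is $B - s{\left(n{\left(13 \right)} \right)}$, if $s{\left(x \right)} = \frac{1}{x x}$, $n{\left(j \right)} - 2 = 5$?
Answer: $- \frac{421205}{49} \approx -8596.0$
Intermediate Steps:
$n{\left(j \right)} = 7$ ($n{\left(j \right)} = 2 + 5 = 7$)
$s{\left(x \right)} = \frac{1}{x^{2}}$
$B - s{\left(n{\left(13 \right)} \right)} = -8596 - \frac{1}{49} = - \frac{421205}{49}$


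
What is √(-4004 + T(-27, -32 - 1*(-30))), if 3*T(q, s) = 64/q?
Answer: 2*I*√81097/9 ≈ 63.283*I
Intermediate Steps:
T(q, s) = 64/(3*q) (T(q, s) = (64/q)/3 = 64/(3*q))
√(-4004 + T(-27, -32 - 1*(-30))) = √(-4004 + (64/3)/(-27)) = √(-4004 + (64/3)*(-1/27)) = √(-4004 - 64/81) = √(-324388/81) = 2*I*√81097/9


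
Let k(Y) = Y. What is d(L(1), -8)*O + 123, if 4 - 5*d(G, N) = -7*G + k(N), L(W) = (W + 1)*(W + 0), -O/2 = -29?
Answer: 2123/5 ≈ 424.60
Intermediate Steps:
O = 58 (O = -2*(-29) = 58)
L(W) = W*(1 + W) (L(W) = (1 + W)*W = W*(1 + W))
d(G, N) = ⅘ - N/5 + 7*G/5 (d(G, N) = ⅘ - (-7*G + N)/5 = ⅘ - (N - 7*G)/5 = ⅘ + (-N/5 + 7*G/5) = ⅘ - N/5 + 7*G/5)
d(L(1), -8)*O + 123 = (⅘ - ⅕*(-8) + 7*(1*(1 + 1))/5)*58 + 123 = (⅘ + 8/5 + 7*(1*2)/5)*58 + 123 = (⅘ + 8/5 + (7/5)*2)*58 + 123 = (⅘ + 8/5 + 14/5)*58 + 123 = (26/5)*58 + 123 = 1508/5 + 123 = 2123/5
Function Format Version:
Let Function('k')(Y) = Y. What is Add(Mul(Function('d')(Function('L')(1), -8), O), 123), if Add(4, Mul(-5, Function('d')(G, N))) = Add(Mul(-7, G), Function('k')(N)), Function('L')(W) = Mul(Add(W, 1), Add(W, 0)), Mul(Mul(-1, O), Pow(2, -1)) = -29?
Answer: Rational(2123, 5) ≈ 424.60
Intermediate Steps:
O = 58 (O = Mul(-2, -29) = 58)
Function('L')(W) = Mul(W, Add(1, W)) (Function('L')(W) = Mul(Add(1, W), W) = Mul(W, Add(1, W)))
Function('d')(G, N) = Add(Rational(4, 5), Mul(Rational(-1, 5), N), Mul(Rational(7, 5), G)) (Function('d')(G, N) = Add(Rational(4, 5), Mul(Rational(-1, 5), Add(Mul(-7, G), N))) = Add(Rational(4, 5), Mul(Rational(-1, 5), Add(N, Mul(-7, G)))) = Add(Rational(4, 5), Add(Mul(Rational(-1, 5), N), Mul(Rational(7, 5), G))) = Add(Rational(4, 5), Mul(Rational(-1, 5), N), Mul(Rational(7, 5), G)))
Add(Mul(Function('d')(Function('L')(1), -8), O), 123) = Add(Mul(Add(Rational(4, 5), Mul(Rational(-1, 5), -8), Mul(Rational(7, 5), Mul(1, Add(1, 1)))), 58), 123) = Add(Mul(Add(Rational(4, 5), Rational(8, 5), Mul(Rational(7, 5), Mul(1, 2))), 58), 123) = Add(Mul(Add(Rational(4, 5), Rational(8, 5), Mul(Rational(7, 5), 2)), 58), 123) = Add(Mul(Add(Rational(4, 5), Rational(8, 5), Rational(14, 5)), 58), 123) = Add(Mul(Rational(26, 5), 58), 123) = Add(Rational(1508, 5), 123) = Rational(2123, 5)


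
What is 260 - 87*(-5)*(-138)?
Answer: -59770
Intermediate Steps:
260 - 87*(-5)*(-138) = 260 + 435*(-138) = 260 - 60030 = -59770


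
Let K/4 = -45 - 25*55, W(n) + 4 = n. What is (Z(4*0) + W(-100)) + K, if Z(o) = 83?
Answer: -5701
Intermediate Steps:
W(n) = -4 + n
K = -5680 (K = 4*(-45 - 25*55) = 4*(-45 - 1375) = 4*(-1420) = -5680)
(Z(4*0) + W(-100)) + K = (83 + (-4 - 100)) - 5680 = (83 - 104) - 5680 = -21 - 5680 = -5701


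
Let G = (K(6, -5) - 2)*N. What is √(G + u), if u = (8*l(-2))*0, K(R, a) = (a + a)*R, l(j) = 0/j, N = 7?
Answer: I*√434 ≈ 20.833*I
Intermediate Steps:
l(j) = 0
K(R, a) = 2*R*a (K(R, a) = (2*a)*R = 2*R*a)
u = 0 (u = (8*0)*0 = 0*0 = 0)
G = -434 (G = (2*6*(-5) - 2)*7 = (-60 - 2)*7 = -62*7 = -434)
√(G + u) = √(-434 + 0) = √(-434) = I*√434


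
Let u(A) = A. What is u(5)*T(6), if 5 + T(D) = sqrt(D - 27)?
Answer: -25 + 5*I*sqrt(21) ≈ -25.0 + 22.913*I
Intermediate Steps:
T(D) = -5 + sqrt(-27 + D) (T(D) = -5 + sqrt(D - 27) = -5 + sqrt(-27 + D))
u(5)*T(6) = 5*(-5 + sqrt(-27 + 6)) = 5*(-5 + sqrt(-21)) = 5*(-5 + I*sqrt(21)) = -25 + 5*I*sqrt(21)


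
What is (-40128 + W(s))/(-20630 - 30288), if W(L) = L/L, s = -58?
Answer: 40127/50918 ≈ 0.78807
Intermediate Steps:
W(L) = 1
(-40128 + W(s))/(-20630 - 30288) = (-40128 + 1)/(-20630 - 30288) = -40127/(-50918) = -40127*(-1/50918) = 40127/50918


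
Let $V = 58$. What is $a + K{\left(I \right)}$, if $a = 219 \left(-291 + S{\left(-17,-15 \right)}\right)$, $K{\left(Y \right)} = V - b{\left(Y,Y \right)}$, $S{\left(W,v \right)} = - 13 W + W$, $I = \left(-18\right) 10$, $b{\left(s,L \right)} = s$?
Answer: $-18815$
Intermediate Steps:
$I = -180$
$S{\left(W,v \right)} = - 12 W$
$K{\left(Y \right)} = 58 - Y$
$a = -19053$ ($a = 219 \left(-291 - -204\right) = 219 \left(-291 + 204\right) = 219 \left(-87\right) = -19053$)
$a + K{\left(I \right)} = -19053 + \left(58 - -180\right) = -19053 + \left(58 + 180\right) = -19053 + 238 = -18815$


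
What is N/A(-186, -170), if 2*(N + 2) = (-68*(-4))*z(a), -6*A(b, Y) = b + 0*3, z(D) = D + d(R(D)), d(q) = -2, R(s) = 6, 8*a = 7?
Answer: -5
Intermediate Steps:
a = 7/8 (a = (⅛)*7 = 7/8 ≈ 0.87500)
z(D) = -2 + D (z(D) = D - 2 = -2 + D)
A(b, Y) = -b/6 (A(b, Y) = -(b + 0*3)/6 = -(b + 0)/6 = -b/6)
N = -155 (N = -2 + ((-68*(-4))*(-2 + 7/8))/2 = -2 + (272*(-9/8))/2 = -2 + (½)*(-306) = -2 - 153 = -155)
N/A(-186, -170) = -155/((-⅙*(-186))) = -155/31 = -155*1/31 = -5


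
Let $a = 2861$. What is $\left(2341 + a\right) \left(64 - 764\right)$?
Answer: $-3641400$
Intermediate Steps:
$\left(2341 + a\right) \left(64 - 764\right) = \left(2341 + 2861\right) \left(64 - 764\right) = 5202 \left(-700\right) = -3641400$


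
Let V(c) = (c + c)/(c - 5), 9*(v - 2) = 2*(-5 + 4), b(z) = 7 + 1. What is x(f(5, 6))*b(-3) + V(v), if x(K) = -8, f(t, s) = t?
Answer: -1888/29 ≈ -65.103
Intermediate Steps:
b(z) = 8
v = 16/9 (v = 2 + (2*(-5 + 4))/9 = 2 + (2*(-1))/9 = 2 + (1/9)*(-2) = 2 - 2/9 = 16/9 ≈ 1.7778)
V(c) = 2*c/(-5 + c) (V(c) = (2*c)/(-5 + c) = 2*c/(-5 + c))
x(f(5, 6))*b(-3) + V(v) = -8*8 + 2*(16/9)/(-5 + 16/9) = -64 + 2*(16/9)/(-29/9) = -64 + 2*(16/9)*(-9/29) = -64 - 32/29 = -1888/29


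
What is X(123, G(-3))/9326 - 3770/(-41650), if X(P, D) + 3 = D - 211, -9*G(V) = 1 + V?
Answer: 11814829/174792555 ≈ 0.067593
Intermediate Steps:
G(V) = -⅑ - V/9 (G(V) = -(1 + V)/9 = -⅑ - V/9)
X(P, D) = -214 + D (X(P, D) = -3 + (D - 211) = -3 + (-211 + D) = -214 + D)
X(123, G(-3))/9326 - 3770/(-41650) = (-214 + (-⅑ - ⅑*(-3)))/9326 - 3770/(-41650) = (-214 + (-⅑ + ⅓))*(1/9326) - 3770*(-1/41650) = (-214 + 2/9)*(1/9326) + 377/4165 = -1924/9*1/9326 + 377/4165 = -962/41967 + 377/4165 = 11814829/174792555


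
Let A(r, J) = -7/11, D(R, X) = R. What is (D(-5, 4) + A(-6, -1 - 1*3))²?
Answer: 3844/121 ≈ 31.769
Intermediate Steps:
A(r, J) = -7/11 (A(r, J) = -7*1/11 = -7/11)
(D(-5, 4) + A(-6, -1 - 1*3))² = (-5 - 7/11)² = (-62/11)² = 3844/121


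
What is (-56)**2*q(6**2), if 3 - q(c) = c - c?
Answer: 9408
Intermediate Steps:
q(c) = 3 (q(c) = 3 - (c - c) = 3 - 1*0 = 3 + 0 = 3)
(-56)**2*q(6**2) = (-56)**2*3 = 3136*3 = 9408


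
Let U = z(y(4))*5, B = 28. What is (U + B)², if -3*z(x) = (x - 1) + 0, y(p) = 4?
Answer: 529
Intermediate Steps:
z(x) = ⅓ - x/3 (z(x) = -((x - 1) + 0)/3 = -((-1 + x) + 0)/3 = -(-1 + x)/3 = ⅓ - x/3)
U = -5 (U = (⅓ - ⅓*4)*5 = (⅓ - 4/3)*5 = -1*5 = -5)
(U + B)² = (-5 + 28)² = 23² = 529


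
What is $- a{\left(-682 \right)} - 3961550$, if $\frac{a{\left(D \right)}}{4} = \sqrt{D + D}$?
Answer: $-3961550 - 8 i \sqrt{341} \approx -3.9616 \cdot 10^{6} - 147.73 i$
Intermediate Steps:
$a{\left(D \right)} = 4 \sqrt{2} \sqrt{D}$ ($a{\left(D \right)} = 4 \sqrt{D + D} = 4 \sqrt{2 D} = 4 \sqrt{2} \sqrt{D}$)
$- a{\left(-682 \right)} - 3961550 = - 4 \sqrt{2} \sqrt{-682} - 3961550 = - 4 \sqrt{2} i \sqrt{682} - 3961550 = - 8 i \sqrt{341} - 3961550 = -3961550 - 8 i \sqrt{341}$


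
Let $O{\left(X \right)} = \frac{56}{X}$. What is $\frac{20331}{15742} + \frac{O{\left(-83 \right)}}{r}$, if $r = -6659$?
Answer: $\frac{11237764259}{8700556174} \approx 1.2916$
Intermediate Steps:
$\frac{20331}{15742} + \frac{O{\left(-83 \right)}}{r} = \frac{20331}{15742} + \frac{56 \frac{1}{-83}}{-6659} = 20331 \cdot \frac{1}{15742} + 56 \left(- \frac{1}{83}\right) \left(- \frac{1}{6659}\right) = \frac{20331}{15742} - - \frac{56}{552697} = \frac{20331}{15742} + \frac{56}{552697} = \frac{11237764259}{8700556174}$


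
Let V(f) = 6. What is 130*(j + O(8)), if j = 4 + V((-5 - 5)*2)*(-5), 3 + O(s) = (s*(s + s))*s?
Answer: 129350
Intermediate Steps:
O(s) = -3 + 2*s³ (O(s) = -3 + (s*(s + s))*s = -3 + (s*(2*s))*s = -3 + (2*s²)*s = -3 + 2*s³)
j = -26 (j = 4 + 6*(-5) = 4 - 30 = -26)
130*(j + O(8)) = 130*(-26 + (-3 + 2*8³)) = 130*(-26 + (-3 + 2*512)) = 130*(-26 + (-3 + 1024)) = 130*(-26 + 1021) = 130*995 = 129350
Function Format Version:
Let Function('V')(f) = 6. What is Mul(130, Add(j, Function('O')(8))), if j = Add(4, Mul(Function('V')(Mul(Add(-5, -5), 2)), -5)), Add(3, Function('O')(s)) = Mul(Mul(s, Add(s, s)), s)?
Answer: 129350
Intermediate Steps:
Function('O')(s) = Add(-3, Mul(2, Pow(s, 3))) (Function('O')(s) = Add(-3, Mul(Mul(s, Add(s, s)), s)) = Add(-3, Mul(Mul(s, Mul(2, s)), s)) = Add(-3, Mul(Mul(2, Pow(s, 2)), s)) = Add(-3, Mul(2, Pow(s, 3))))
j = -26 (j = Add(4, Mul(6, -5)) = Add(4, -30) = -26)
Mul(130, Add(j, Function('O')(8))) = Mul(130, Add(-26, Add(-3, Mul(2, Pow(8, 3))))) = Mul(130, Add(-26, Add(-3, Mul(2, 512)))) = Mul(130, Add(-26, Add(-3, 1024))) = Mul(130, Add(-26, 1021)) = Mul(130, 995) = 129350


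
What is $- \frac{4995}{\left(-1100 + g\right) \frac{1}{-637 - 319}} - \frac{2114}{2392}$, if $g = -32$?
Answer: $- \frac{1428089911}{338468} \approx -4219.3$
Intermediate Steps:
$- \frac{4995}{\left(-1100 + g\right) \frac{1}{-637 - 319}} - \frac{2114}{2392} = - \frac{4995}{\left(-1100 - 32\right) \frac{1}{-637 - 319}} - \frac{2114}{2392} = - \frac{4995}{\left(-1132\right) \frac{1}{-956}} - \frac{1057}{1196} = - \frac{4995}{\left(-1132\right) \left(- \frac{1}{956}\right)} - \frac{1057}{1196} = - \frac{4995}{\frac{283}{239}} - \frac{1057}{1196} = \left(-4995\right) \frac{239}{283} - \frac{1057}{1196} = - \frac{1193805}{283} - \frac{1057}{1196} = - \frac{1428089911}{338468}$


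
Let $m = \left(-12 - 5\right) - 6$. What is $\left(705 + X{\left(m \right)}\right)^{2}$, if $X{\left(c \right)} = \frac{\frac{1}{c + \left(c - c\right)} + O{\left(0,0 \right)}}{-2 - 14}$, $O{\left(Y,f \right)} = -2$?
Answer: $\frac{67333503169}{135424} \approx 4.9721 \cdot 10^{5}$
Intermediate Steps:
$m = -23$ ($m = -17 - 6 = -23$)
$X{\left(c \right)} = \frac{1}{8} - \frac{1}{16 c}$ ($X{\left(c \right)} = \frac{\frac{1}{c + \left(c - c\right)} - 2}{-2 - 14} = \frac{\frac{1}{c + 0} - 2}{-16} = \left(\frac{1}{c} - 2\right) \left(- \frac{1}{16}\right) = \left(-2 + \frac{1}{c}\right) \left(- \frac{1}{16}\right) = \frac{1}{8} - \frac{1}{16 c}$)
$\left(705 + X{\left(m \right)}\right)^{2} = \left(705 + \frac{-1 + 2 \left(-23\right)}{16 \left(-23\right)}\right)^{2} = \left(705 + \frac{1}{16} \left(- \frac{1}{23}\right) \left(-1 - 46\right)\right)^{2} = \left(705 + \frac{1}{16} \left(- \frac{1}{23}\right) \left(-47\right)\right)^{2} = \left(705 + \frac{47}{368}\right)^{2} = \left(\frac{259487}{368}\right)^{2} = \frac{67333503169}{135424}$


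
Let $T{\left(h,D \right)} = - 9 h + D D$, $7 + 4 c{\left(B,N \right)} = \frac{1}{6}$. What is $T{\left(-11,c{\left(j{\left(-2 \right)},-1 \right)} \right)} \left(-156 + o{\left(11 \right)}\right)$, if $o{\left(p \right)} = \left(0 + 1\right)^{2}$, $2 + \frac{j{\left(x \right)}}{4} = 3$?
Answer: $- \frac{9099275}{576} \approx -15797.0$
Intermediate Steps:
$j{\left(x \right)} = 4$ ($j{\left(x \right)} = -8 + 4 \cdot 3 = -8 + 12 = 4$)
$c{\left(B,N \right)} = - \frac{41}{24}$ ($c{\left(B,N \right)} = - \frac{7}{4} + \frac{1}{4 \cdot 6} = - \frac{7}{4} + \frac{1}{4} \cdot \frac{1}{6} = - \frac{7}{4} + \frac{1}{24} = - \frac{41}{24}$)
$T{\left(h,D \right)} = D^{2} - 9 h$ ($T{\left(h,D \right)} = - 9 h + D^{2} = D^{2} - 9 h$)
$o{\left(p \right)} = 1$ ($o{\left(p \right)} = 1^{2} = 1$)
$T{\left(-11,c{\left(j{\left(-2 \right)},-1 \right)} \right)} \left(-156 + o{\left(11 \right)}\right) = \left(\left(- \frac{41}{24}\right)^{2} - -99\right) \left(-156 + 1\right) = \left(\frac{1681}{576} + 99\right) \left(-155\right) = \frac{58705}{576} \left(-155\right) = - \frac{9099275}{576}$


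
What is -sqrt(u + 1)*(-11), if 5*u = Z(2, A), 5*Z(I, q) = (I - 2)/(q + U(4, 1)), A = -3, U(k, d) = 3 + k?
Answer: 11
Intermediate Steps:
Z(I, q) = (-2 + I)/(5*(7 + q)) (Z(I, q) = ((I - 2)/(q + (3 + 4)))/5 = ((-2 + I)/(q + 7))/5 = ((-2 + I)/(7 + q))/5 = (-2 + I)/(5*(7 + q)))
u = 0 (u = ((-2 + 2)/(5*(7 - 3)))/5 = ((1/5)*0/4)/5 = ((1/5)*(1/4)*0)/5 = (1/5)*0 = 0)
-sqrt(u + 1)*(-11) = -sqrt(0 + 1)*(-11) = -sqrt(1)*(-11) = -1*1*(-11) = -1*(-11) = 11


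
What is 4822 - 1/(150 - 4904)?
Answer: 22923789/4754 ≈ 4822.0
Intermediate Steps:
4822 - 1/(150 - 4904) = 4822 - 1/(-4754) = 4822 - 1*(-1/4754) = 4822 + 1/4754 = 22923789/4754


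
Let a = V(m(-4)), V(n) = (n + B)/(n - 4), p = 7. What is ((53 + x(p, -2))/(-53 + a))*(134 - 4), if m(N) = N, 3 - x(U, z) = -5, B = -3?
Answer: -63440/417 ≈ -152.13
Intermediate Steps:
x(U, z) = 8 (x(U, z) = 3 - 1*(-5) = 3 + 5 = 8)
V(n) = (-3 + n)/(-4 + n) (V(n) = (n - 3)/(n - 4) = (-3 + n)/(-4 + n))
a = 7/8 (a = (-3 - 4)/(-4 - 4) = -7/(-8) = -⅛*(-7) = 7/8 ≈ 0.87500)
((53 + x(p, -2))/(-53 + a))*(134 - 4) = ((53 + 8)/(-53 + 7/8))*(134 - 4) = (61/(-417/8))*130 = (61*(-8/417))*130 = -488/417*130 = -63440/417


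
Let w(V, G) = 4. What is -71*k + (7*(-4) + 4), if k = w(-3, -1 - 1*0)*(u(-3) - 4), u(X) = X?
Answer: 1964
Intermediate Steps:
k = -28 (k = 4*(-3 - 4) = 4*(-7) = -28)
-71*k + (7*(-4) + 4) = -71*(-28) + (7*(-4) + 4) = 1988 + (-28 + 4) = 1988 - 24 = 1964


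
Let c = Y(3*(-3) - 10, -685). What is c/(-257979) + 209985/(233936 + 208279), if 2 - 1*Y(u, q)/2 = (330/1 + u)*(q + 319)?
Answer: -1033359505/2535159633 ≈ -0.40761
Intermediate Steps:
Y(u, q) = 4 - 2*(319 + q)*(330 + u) (Y(u, q) = 4 - 2*(330/1 + u)*(q + 319) = 4 - 2*(330*1 + u)*(319 + q) = 4 - 2*(330 + u)*(319 + q) = 4 - 2*(319 + q)*(330 + u))
c = 227656 (c = -210536 - 660*(-685) - 638*(3*(-3) - 10) - 2*(-685)*(3*(-3) - 10) = -210536 + 452100 - 638*(-9 - 10) - 2*(-685)*(-9 - 10) = -210536 + 452100 - 638*(-19) - 2*(-685)*(-19) = -210536 + 452100 + 12122 - 26030 = 227656)
c/(-257979) + 209985/(233936 + 208279) = 227656/(-257979) + 209985/(233936 + 208279) = 227656*(-1/257979) + 209985/442215 = -227656/257979 + 209985*(1/442215) = -227656/257979 + 13999/29481 = -1033359505/2535159633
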